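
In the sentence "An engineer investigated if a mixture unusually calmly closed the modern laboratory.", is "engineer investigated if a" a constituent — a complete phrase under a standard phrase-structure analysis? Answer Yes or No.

The sequence begins inside the noun phrase "an engineer" and ends inside the verb phrase "investigated if a mixture unusually calmly closed the modern laboratory"; it crosses a phrase boundary, so no single node in the tree spans exactly those words.

No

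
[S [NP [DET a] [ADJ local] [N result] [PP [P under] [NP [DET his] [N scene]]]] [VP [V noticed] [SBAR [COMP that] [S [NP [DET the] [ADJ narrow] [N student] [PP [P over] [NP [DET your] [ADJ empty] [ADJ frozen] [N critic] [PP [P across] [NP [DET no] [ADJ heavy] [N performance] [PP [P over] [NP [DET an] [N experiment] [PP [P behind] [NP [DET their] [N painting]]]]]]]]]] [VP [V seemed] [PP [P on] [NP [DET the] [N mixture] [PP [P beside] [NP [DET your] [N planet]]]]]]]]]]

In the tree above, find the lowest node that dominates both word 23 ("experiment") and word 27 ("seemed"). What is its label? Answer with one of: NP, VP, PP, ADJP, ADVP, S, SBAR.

Both words fall inside [S the narrow student over your empty frozen critic across no heavy performance over an experiment behind their painting seemed on the mixture beside your planet] (words 9–33), and no smaller constituent contains them both. Label: S.

S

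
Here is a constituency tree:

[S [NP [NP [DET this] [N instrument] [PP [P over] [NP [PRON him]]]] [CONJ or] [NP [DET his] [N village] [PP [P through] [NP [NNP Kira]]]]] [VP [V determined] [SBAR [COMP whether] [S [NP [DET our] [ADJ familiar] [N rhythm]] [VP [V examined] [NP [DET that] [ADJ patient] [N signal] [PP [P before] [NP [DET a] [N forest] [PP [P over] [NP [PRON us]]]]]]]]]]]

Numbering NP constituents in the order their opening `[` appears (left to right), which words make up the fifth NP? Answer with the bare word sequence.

Kira

The NP opening brackets appear, in order, over: "this instrument over him or his village through Kira"; "this instrument over him"; "him"; "his village through Kira"; "Kira"; "our familiar rhythm"; "that patient signal before a forest over us"; "a forest over us"; "us". The fifth one spans "Kira".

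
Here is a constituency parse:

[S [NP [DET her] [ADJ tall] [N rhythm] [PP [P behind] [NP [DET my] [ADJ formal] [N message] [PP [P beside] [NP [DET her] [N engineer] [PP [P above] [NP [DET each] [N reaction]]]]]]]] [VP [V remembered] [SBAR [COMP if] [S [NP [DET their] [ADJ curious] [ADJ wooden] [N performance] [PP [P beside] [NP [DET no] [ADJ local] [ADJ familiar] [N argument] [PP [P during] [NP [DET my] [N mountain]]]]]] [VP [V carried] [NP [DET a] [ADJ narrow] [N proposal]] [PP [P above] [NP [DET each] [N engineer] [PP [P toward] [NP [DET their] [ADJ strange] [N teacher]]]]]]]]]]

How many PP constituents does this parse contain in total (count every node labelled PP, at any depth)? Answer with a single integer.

7

Listing each PP by its span: [PP behind my formal message beside her engineer above each reaction]; [PP beside her engineer above each reaction]; [PP above each reaction]; [PP beside no local familiar argument during my mountain]; [PP during my mountain]; [PP above each engineer toward their strange teacher] … — that makes 7.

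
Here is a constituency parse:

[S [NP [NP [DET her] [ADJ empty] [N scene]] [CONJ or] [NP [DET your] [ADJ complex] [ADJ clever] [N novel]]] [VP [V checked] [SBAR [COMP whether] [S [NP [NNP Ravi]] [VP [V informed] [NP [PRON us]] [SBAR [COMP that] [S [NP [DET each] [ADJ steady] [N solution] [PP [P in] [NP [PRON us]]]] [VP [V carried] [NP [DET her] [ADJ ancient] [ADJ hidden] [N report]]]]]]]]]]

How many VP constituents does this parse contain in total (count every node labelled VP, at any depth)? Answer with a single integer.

3

Listing each VP by its span: [VP checked whether Ravi informed us that each steady solution in us carried her ancient hidden report]; [VP informed us that each steady solution in us carried her ancient hidden report]; [VP carried her ancient hidden report] — that makes 3.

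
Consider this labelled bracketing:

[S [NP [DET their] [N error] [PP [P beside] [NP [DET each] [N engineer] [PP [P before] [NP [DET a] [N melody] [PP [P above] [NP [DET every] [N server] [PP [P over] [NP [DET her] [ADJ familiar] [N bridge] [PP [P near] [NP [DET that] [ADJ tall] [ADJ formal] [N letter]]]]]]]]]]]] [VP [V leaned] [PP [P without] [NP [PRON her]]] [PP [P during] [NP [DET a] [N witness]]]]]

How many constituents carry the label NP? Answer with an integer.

Scanning left to right, an opening `[NP` appears at word positions 1, 4, 7, 10, 13, 17, 23, 25 — 8 in total.

8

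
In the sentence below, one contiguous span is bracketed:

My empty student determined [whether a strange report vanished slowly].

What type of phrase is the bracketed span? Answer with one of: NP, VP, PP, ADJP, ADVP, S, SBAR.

SBAR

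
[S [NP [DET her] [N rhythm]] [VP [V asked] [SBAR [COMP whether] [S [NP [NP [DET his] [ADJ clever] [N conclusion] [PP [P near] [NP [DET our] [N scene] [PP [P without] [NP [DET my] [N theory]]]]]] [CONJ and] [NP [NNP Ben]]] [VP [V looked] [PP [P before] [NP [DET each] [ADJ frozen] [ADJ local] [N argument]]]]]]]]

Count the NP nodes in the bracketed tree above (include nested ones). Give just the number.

Listing each NP by its span: [NP her rhythm]; [NP his clever conclusion near our scene without my theory and Ben]; [NP his clever conclusion near our scene without my theory]; [NP our scene without my theory]; [NP my theory]; [NP Ben] … — that makes 7.

7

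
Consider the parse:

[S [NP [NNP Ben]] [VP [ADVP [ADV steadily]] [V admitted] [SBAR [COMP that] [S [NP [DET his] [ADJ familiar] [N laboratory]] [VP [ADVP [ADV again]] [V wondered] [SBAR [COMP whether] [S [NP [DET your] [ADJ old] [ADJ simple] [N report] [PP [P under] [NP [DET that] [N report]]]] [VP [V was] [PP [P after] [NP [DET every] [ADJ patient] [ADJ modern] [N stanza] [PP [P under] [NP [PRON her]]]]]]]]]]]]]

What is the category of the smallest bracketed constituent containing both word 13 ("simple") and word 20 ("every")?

Word 13 lies under S → VP → SBAR → S → VP → SBAR → S → NP → ADJ; word 20 lies under S → VP → SBAR → S → VP → SBAR → S → VP → PP → NP → DET. The lowest shared node is the S.

S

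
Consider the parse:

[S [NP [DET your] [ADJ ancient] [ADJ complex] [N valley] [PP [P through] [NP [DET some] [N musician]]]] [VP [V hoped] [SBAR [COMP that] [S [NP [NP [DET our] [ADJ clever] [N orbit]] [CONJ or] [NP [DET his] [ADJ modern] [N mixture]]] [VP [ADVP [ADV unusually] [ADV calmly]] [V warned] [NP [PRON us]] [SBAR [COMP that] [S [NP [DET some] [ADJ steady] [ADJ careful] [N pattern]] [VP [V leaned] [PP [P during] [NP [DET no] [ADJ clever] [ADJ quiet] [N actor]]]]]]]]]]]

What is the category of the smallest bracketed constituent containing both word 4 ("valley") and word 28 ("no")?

S

Word 4 lies under S → NP → N; word 28 lies under S → VP → SBAR → S → VP → SBAR → S → VP → PP → NP → DET. The lowest shared node is the S.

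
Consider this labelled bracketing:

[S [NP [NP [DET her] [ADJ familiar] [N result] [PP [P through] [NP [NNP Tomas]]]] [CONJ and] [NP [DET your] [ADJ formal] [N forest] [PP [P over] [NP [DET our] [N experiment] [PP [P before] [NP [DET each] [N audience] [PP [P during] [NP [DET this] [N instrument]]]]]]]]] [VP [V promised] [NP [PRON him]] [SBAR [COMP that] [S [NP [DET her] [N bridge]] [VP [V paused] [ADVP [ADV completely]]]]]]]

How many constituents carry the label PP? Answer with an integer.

4

Scanning left to right, an opening `[PP` appears at word positions 4, 10, 13, 16 — 4 in total.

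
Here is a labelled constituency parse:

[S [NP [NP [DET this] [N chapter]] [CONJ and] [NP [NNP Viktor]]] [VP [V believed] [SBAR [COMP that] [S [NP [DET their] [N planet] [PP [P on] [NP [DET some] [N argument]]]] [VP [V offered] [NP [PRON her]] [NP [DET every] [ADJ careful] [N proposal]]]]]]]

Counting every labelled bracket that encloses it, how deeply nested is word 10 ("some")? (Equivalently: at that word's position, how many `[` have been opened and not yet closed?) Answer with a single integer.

8

Path from the root down to the word: S → VP → SBAR → S → NP → PP → NP → DET. That is 8 enclosing brackets.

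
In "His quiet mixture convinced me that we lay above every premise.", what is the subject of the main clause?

his quiet mixture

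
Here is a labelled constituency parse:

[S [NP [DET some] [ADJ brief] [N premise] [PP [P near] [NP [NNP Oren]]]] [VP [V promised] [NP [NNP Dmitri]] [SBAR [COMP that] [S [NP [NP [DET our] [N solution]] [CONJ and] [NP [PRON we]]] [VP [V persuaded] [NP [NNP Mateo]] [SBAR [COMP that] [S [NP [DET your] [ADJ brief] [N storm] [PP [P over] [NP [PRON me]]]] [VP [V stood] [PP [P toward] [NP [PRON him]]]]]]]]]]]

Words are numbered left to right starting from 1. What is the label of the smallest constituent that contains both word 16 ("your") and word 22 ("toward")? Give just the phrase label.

S

Both words fall inside [S your brief storm over me stood toward him] (words 16–23), and no smaller constituent contains them both. Label: S.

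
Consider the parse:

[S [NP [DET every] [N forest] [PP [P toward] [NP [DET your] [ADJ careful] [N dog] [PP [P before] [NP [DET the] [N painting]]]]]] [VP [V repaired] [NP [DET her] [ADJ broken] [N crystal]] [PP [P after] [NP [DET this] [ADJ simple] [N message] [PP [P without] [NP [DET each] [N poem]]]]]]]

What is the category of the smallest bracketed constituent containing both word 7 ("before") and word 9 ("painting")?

The smallest bracket enclosing both words is [PP before the painting], so the label is PP.

PP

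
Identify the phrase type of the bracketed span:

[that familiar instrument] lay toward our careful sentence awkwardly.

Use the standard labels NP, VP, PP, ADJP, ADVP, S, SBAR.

"instrument" is the head of the bracketed span, so the span is a noun phrase: NP.

NP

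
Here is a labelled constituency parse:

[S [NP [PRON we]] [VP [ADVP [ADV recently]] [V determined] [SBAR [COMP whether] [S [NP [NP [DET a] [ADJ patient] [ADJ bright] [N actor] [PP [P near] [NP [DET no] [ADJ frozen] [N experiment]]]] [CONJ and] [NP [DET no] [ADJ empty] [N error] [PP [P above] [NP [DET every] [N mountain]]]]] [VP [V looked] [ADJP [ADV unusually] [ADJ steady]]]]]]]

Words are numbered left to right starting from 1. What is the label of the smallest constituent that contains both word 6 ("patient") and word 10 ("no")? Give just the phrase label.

Both words fall inside [NP a patient bright actor near no frozen experiment] (words 5–12), and no smaller constituent contains them both. Label: NP.

NP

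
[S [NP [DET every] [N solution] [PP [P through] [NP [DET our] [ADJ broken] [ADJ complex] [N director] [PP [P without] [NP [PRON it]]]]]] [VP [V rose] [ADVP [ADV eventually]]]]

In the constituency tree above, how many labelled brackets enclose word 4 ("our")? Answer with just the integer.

The word sits inside DET, which is inside NP, inside PP, inside NP, inside S — 5 brackets in all.

5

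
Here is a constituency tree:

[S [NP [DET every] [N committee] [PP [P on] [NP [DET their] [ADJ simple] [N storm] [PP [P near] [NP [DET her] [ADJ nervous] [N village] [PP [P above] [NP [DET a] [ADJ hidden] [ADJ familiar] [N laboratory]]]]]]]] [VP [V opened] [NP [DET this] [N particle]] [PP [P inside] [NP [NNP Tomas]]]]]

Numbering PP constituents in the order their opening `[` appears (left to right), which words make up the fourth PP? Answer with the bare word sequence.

inside Tomas

Opening `[PP` markers occur at word positions 3, 7, 11, 19; the fourth of these opens the constituent [PP inside Tomas].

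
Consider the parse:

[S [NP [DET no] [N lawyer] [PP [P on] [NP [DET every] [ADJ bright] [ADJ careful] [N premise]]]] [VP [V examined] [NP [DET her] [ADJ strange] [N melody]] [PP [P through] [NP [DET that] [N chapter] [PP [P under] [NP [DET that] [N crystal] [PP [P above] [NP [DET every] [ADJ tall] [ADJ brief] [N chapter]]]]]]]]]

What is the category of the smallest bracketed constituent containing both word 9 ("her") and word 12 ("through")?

Word 9 lies under S → VP → NP → DET; word 12 lies under S → VP → PP → P. The lowest shared node is the VP.

VP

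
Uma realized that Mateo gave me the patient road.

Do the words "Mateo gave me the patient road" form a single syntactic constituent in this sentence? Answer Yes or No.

These words form the whole clause headed by "gave", so yes — one constituent.

Yes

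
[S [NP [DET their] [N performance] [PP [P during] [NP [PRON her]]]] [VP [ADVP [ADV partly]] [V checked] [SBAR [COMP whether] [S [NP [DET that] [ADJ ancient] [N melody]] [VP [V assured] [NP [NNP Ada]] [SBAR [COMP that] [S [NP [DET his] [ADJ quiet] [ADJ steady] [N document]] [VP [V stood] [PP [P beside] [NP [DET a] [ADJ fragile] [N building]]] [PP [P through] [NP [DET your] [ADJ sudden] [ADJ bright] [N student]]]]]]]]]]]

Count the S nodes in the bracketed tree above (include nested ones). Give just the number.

3

Scanning left to right, an opening `[S` appears at word positions 1, 8, 14 — 3 in total.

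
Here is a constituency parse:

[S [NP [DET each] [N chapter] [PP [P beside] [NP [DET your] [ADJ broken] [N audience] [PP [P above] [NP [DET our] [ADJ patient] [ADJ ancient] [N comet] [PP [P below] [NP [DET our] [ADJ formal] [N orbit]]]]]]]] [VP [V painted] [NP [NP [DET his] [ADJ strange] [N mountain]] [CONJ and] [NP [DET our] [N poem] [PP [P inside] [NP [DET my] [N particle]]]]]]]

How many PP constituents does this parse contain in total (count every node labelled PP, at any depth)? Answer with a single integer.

4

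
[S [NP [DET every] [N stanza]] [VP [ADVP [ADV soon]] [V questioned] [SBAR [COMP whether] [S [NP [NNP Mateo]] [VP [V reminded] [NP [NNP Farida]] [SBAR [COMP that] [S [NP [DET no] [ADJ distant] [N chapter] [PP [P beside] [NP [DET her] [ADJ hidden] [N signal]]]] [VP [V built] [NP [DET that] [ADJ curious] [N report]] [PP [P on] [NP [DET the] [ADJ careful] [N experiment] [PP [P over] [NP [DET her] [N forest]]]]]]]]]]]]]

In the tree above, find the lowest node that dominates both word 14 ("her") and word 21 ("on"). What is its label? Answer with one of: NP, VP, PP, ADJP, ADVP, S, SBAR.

S

Word 14 lies under S → VP → SBAR → S → VP → SBAR → S → NP → PP → NP → DET; word 21 lies under S → VP → SBAR → S → VP → SBAR → S → VP → PP → P. The lowest shared node is the S.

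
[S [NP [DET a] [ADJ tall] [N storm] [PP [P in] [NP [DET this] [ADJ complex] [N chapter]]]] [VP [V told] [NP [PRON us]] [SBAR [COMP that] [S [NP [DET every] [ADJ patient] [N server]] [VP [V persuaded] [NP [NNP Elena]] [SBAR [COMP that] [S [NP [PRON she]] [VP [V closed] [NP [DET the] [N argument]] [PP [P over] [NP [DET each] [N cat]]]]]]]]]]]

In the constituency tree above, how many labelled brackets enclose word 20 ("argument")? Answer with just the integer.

The word sits inside N, which is inside NP, inside VP, inside S, inside SBAR, inside VP, inside S, inside SBAR, inside VP, inside S — 10 brackets in all.

10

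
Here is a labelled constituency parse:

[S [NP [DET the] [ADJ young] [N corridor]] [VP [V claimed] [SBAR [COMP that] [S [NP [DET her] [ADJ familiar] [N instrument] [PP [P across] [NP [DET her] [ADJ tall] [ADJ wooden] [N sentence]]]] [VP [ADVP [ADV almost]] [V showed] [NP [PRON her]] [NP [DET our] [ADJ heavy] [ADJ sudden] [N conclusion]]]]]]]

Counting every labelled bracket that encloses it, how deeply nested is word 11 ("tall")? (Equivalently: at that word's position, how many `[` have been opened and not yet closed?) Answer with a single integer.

Counting open brackets not yet closed at "tall": [S [VP [SBAR [S [NP [PP [NP [ADJ = 8.

8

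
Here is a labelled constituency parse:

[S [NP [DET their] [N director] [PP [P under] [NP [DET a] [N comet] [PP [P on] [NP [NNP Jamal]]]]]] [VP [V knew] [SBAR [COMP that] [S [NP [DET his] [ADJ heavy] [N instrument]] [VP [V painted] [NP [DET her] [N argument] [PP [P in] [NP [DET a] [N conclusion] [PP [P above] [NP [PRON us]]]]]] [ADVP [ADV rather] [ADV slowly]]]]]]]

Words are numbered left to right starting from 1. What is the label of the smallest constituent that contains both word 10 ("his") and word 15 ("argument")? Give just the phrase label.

Word 10 lies under S → VP → SBAR → S → NP → DET; word 15 lies under S → VP → SBAR → S → VP → NP → N. The lowest shared node is the S.

S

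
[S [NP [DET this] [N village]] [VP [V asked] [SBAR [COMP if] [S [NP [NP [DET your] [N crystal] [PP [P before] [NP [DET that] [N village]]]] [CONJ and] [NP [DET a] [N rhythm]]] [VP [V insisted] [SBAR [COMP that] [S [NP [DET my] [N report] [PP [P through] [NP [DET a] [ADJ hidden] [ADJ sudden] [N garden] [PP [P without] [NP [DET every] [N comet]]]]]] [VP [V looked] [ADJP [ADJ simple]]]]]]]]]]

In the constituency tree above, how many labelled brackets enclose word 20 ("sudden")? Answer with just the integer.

The word sits inside ADJ, which is inside NP, inside PP, inside NP, inside S, inside SBAR, inside VP, inside S, inside SBAR, inside VP, inside S — 11 brackets in all.

11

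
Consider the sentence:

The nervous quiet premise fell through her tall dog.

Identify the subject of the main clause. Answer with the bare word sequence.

the nervous quiet premise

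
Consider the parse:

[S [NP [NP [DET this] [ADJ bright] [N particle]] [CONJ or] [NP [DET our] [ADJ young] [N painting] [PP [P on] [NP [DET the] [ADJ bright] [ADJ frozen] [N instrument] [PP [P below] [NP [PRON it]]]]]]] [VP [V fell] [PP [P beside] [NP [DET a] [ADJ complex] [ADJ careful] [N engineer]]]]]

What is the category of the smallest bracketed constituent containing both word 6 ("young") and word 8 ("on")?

NP

Both words fall inside [NP our young painting on the bright frozen instrument below it] (words 5–14), and no smaller constituent contains them both. Label: NP.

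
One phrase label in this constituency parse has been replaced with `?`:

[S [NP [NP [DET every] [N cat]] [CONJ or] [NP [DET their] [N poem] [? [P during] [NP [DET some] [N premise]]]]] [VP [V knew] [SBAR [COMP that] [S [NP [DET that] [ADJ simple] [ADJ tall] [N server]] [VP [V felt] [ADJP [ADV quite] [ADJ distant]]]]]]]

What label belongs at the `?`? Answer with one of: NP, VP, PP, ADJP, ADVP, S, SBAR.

A constituent whose immediate children are P 'during', NP is a prepositional phrase: PP.

PP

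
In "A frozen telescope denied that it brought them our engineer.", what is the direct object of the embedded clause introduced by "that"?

our engineer

"brought" heads the VP of the embedded clause introduced by "that", and "our engineer" is its direct object.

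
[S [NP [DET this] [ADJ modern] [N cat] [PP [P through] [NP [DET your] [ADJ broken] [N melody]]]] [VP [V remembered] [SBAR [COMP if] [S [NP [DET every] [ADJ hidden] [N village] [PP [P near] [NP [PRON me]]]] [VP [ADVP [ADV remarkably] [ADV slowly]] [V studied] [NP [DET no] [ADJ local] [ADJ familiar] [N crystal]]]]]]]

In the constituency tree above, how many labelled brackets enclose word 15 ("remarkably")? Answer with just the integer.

Path from the root down to the word: S → VP → SBAR → S → VP → ADVP → ADV. That is 7 enclosing brackets.

7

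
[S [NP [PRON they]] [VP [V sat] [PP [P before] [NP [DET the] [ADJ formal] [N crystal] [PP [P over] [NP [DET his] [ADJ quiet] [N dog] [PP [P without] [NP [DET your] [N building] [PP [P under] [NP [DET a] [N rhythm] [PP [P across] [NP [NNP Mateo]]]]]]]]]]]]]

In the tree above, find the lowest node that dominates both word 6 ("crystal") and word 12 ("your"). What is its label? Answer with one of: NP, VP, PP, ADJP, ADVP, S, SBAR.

Word 6 lies under S → VP → PP → NP → N; word 12 lies under S → VP → PP → NP → PP → NP → PP → NP → DET. The lowest shared node is the NP.

NP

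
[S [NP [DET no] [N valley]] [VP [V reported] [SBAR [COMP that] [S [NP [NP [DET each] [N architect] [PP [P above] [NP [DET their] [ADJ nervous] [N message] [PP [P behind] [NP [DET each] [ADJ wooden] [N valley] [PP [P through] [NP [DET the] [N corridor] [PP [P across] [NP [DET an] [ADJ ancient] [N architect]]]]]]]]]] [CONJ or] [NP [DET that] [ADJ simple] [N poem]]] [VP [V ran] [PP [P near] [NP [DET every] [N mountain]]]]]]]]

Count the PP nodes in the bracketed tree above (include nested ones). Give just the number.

Scanning left to right, an opening `[PP` appears at word positions 7, 11, 15, 18, 27 — 5 in total.

5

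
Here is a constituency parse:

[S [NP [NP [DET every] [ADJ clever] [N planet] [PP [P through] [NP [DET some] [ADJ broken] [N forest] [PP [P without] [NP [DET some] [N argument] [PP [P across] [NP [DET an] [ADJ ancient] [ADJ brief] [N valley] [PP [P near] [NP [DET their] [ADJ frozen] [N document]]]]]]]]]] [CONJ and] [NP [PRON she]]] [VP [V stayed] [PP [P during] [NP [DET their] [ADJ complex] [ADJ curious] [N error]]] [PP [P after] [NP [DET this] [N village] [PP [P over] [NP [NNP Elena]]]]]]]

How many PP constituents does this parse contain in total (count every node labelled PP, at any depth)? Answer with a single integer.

The PP constituents are: [PP through some broken forest without some argument across an ancient brief valley near their frozen document]; [PP without some argument across an ancient brief valley near their frozen document]; [PP across an ancient brief valley near their frozen document]; [PP near their frozen document]; [PP during their complex curious error]; [PP after this village over Elena] …. Total: 7.

7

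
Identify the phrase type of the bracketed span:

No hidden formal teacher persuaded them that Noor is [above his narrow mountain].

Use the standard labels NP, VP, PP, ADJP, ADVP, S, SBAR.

The span is built around the preposition "above" — a prepositional phrase (PP).

PP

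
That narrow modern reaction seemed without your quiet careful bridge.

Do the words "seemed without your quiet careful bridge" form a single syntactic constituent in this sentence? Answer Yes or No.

These words form the whole verb phrase headed by "seemed", so yes — one constituent.

Yes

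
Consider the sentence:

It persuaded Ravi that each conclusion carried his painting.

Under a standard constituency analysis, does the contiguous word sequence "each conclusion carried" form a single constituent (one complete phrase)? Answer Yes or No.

No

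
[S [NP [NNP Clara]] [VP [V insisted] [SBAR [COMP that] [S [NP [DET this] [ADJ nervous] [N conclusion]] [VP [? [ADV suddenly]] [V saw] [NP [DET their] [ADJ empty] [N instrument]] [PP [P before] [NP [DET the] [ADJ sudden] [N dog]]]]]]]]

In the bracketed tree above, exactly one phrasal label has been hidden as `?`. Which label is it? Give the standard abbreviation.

ADVP

Looking at what the `?` directly dominates — ADV 'suddenly' — this is an adverb phrase (ADVP).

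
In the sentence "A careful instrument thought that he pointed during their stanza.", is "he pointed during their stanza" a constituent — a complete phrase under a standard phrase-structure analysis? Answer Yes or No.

Yes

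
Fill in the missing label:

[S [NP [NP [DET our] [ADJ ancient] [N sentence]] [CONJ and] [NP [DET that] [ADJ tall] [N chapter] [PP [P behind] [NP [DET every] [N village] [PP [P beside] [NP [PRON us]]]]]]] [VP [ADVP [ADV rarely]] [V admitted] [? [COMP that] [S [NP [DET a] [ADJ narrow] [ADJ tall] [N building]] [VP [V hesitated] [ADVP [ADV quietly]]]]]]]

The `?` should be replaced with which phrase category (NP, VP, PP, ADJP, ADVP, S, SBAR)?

SBAR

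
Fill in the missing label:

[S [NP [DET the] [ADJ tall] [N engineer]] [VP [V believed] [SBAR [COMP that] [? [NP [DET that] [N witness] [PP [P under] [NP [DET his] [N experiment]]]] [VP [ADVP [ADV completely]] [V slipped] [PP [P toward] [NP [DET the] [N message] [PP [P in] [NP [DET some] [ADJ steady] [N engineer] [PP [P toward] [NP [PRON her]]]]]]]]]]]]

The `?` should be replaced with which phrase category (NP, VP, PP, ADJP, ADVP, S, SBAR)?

S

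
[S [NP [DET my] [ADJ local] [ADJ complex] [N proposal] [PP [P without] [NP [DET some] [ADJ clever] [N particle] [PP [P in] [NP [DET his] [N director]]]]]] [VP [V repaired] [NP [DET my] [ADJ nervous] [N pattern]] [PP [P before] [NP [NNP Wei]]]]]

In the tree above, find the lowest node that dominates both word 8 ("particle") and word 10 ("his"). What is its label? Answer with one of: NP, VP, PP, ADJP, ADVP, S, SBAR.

NP

The smallest bracket enclosing both words is [NP some clever particle in his director], so the label is NP.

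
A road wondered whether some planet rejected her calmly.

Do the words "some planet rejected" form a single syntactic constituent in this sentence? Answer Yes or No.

No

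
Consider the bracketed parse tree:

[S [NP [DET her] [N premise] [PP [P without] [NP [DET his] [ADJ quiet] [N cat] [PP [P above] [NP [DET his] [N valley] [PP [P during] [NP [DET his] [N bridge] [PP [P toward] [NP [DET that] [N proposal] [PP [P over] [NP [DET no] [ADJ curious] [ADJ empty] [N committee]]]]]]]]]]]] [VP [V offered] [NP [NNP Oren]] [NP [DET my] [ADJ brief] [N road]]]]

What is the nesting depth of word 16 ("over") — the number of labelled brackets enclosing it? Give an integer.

Path from the root down to the word: S → NP → PP → NP → PP → NP → PP → NP → PP → NP → PP → P. That is 12 enclosing brackets.

12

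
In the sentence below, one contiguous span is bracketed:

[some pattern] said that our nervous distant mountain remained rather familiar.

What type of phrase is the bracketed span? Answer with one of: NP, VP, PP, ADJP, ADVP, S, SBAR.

"pattern" is the head of the bracketed span, so the span is a noun phrase: NP.

NP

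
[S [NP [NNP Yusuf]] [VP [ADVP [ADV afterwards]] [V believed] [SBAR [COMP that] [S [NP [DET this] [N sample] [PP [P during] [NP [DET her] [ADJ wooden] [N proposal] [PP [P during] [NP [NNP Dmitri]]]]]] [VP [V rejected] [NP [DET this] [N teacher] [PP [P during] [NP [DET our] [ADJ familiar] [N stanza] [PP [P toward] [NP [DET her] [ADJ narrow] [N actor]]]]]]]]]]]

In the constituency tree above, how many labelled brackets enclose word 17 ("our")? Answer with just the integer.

9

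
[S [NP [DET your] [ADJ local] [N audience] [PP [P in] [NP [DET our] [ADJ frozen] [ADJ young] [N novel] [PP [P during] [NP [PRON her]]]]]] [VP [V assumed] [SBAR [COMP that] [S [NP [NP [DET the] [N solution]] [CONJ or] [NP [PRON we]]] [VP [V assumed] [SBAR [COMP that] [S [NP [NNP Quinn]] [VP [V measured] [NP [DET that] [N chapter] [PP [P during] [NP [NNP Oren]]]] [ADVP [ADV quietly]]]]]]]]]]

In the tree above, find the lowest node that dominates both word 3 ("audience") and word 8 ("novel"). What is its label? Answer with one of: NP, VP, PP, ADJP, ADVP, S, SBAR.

NP

Word 3 lies under S → NP → N; word 8 lies under S → NP → PP → NP → N. The lowest shared node is the NP.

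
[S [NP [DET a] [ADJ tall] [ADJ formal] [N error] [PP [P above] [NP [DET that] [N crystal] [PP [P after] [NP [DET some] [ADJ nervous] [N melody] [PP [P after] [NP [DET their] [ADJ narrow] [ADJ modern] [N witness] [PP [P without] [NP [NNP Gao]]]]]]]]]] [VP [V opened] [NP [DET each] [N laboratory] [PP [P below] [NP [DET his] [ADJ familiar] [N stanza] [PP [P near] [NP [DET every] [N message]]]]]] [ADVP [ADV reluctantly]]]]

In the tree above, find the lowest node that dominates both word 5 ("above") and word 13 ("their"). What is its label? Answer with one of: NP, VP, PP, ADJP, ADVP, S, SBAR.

PP

Both words fall inside [PP above that crystal after some nervous melody after their narrow modern witness without Gao] (words 5–18), and no smaller constituent contains them both. Label: PP.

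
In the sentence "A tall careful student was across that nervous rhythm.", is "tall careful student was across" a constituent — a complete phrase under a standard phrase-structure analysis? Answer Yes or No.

No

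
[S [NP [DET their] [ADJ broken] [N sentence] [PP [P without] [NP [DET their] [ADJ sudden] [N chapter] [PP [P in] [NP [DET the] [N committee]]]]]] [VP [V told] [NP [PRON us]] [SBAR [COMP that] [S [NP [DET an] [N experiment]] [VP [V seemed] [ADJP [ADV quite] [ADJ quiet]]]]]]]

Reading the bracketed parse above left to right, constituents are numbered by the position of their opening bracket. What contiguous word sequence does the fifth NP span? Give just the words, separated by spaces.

an experiment

The NP opening brackets appear, in order, over: "their broken sentence without their sudden chapter in the committee"; "their sudden chapter in the committee"; "the committee"; "us"; "an experiment". The fifth one spans "an experiment".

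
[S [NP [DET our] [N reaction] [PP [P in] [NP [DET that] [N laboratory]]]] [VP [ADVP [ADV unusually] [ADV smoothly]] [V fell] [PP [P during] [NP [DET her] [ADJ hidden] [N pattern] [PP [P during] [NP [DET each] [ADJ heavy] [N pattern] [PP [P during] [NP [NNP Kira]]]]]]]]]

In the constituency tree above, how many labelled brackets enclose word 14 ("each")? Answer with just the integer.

7

Counting open brackets not yet closed at "each": [S [VP [PP [NP [PP [NP [DET = 7.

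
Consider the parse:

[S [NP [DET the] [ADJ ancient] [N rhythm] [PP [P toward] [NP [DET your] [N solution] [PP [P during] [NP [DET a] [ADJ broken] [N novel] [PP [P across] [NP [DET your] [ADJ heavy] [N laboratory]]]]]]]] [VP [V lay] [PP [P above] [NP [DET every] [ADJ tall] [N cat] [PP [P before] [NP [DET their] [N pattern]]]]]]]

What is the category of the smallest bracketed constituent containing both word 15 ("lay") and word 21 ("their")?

VP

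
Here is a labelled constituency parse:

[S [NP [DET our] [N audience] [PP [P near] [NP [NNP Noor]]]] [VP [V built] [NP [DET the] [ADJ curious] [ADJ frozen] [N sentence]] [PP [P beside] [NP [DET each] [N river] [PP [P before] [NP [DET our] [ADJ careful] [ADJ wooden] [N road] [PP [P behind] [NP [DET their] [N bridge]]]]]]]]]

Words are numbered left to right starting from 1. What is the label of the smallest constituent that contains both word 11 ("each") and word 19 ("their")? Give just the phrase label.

NP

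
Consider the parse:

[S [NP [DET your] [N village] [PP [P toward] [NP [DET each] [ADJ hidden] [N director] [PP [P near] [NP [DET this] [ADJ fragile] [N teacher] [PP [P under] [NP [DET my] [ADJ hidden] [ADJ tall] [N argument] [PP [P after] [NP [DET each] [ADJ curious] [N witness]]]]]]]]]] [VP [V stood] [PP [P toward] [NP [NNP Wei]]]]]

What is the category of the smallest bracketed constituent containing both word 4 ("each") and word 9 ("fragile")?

NP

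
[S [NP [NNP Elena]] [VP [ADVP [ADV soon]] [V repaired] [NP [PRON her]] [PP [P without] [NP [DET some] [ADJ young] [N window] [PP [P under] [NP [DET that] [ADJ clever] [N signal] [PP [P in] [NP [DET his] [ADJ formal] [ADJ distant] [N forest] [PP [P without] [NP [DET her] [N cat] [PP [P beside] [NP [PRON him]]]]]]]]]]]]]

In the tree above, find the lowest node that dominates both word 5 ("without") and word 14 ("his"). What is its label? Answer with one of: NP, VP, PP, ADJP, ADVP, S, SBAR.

The smallest bracket enclosing both words is [PP without some young window under that clever signal in his formal distant forest without her cat beside him], so the label is PP.

PP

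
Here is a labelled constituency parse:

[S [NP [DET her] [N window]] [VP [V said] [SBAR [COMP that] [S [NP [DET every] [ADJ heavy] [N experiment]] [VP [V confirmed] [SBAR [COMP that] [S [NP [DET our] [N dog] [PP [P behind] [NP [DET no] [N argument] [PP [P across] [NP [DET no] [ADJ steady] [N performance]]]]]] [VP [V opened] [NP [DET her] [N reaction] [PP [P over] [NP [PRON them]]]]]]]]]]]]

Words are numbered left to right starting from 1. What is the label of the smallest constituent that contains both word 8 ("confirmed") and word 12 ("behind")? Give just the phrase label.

Both words fall inside [VP confirmed that our dog behind no argument across no steady performance opened her reaction over them] (words 8–23), and no smaller constituent contains them both. Label: VP.

VP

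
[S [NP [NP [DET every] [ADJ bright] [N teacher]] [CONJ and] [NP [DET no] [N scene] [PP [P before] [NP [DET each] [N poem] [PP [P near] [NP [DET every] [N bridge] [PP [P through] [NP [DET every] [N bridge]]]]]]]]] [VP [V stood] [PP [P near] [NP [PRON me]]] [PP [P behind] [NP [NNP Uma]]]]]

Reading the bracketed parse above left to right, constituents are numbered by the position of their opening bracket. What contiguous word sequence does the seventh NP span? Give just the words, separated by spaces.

Opening `[NP` markers occur at word positions 1, 1, 5, 8, 11, 14, 18, 20; the seventh of these opens the constituent [NP me].

me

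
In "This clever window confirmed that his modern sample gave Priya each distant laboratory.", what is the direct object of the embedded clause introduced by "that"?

"gave" heads the VP of the embedded clause introduced by "that", and "each distant laboratory" is its direct object.

each distant laboratory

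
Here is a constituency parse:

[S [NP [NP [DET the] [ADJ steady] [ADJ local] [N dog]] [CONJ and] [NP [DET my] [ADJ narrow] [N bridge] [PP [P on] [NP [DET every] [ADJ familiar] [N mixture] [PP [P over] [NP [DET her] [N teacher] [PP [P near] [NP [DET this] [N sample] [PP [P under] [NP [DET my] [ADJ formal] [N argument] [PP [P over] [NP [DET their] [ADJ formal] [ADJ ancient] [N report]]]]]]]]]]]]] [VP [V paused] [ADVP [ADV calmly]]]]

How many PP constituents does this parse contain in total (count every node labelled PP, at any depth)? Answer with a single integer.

5

Scanning left to right, an opening `[PP` appears at word positions 9, 13, 16, 19, 23 — 5 in total.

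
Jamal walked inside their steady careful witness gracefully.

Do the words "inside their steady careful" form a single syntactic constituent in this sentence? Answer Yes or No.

No

The smallest constituent containing the whole sequence is the prepositional phrase [PP inside their steady careful witness], but the sequence is only part of it — it straddles the boundary between preposition "inside" and noun phrase "their steady careful witness".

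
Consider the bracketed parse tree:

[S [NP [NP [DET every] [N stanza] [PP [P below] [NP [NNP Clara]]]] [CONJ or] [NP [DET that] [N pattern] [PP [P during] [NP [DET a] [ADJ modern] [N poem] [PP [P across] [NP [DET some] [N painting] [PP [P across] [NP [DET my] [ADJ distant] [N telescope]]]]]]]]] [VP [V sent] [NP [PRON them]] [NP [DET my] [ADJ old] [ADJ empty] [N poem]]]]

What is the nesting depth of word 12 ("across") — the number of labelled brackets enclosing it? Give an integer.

7

Path from the root down to the word: S → NP → NP → PP → NP → PP → P. That is 7 enclosing brackets.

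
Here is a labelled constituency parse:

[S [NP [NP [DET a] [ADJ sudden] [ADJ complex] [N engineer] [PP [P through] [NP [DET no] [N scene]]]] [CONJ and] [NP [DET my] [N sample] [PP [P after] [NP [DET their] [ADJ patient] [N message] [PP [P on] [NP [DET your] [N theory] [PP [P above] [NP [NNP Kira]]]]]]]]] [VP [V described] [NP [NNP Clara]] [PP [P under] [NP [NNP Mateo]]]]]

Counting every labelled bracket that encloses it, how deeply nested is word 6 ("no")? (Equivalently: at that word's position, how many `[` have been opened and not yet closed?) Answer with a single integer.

6

The word sits inside DET, which is inside NP, inside PP, inside NP, inside NP, inside S — 6 brackets in all.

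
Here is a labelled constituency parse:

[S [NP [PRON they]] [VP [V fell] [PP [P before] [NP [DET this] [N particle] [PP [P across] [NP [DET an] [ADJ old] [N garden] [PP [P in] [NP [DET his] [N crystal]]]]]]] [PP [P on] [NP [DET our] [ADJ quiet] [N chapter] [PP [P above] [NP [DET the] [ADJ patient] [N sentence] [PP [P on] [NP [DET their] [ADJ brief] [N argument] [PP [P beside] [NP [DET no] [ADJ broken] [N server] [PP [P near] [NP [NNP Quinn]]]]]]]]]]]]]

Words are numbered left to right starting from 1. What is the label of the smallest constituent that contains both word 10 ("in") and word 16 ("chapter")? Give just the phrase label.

Both words fall inside [VP fell before this particle across an old garden in his crystal on our quiet chapter above the patient sentence on their brief argument beside no broken server near Quinn] (words 2–30), and no smaller constituent contains them both. Label: VP.

VP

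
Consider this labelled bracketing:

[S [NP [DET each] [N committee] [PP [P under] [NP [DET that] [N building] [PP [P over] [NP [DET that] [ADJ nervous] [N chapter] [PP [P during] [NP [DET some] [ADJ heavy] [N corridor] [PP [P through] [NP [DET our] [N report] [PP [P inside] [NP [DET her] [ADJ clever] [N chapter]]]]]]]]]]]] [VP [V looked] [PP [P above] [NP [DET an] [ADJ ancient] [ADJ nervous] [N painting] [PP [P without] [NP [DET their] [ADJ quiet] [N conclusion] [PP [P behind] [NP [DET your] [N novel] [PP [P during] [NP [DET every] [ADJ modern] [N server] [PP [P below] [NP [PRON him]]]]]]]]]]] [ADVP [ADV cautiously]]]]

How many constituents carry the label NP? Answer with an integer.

11

The NP constituents are: [NP each committee under that building over that nervous chapter during some heavy corridor through our report inside her clever chapter]; [NP that building over that nervous chapter during some heavy corridor through our report inside her clever chapter]; [NP that nervous chapter during some heavy corridor through our report inside her clever chapter]; [NP some heavy corridor through our report inside her clever chapter]; [NP our report inside her clever chapter]; [NP her clever chapter] …. Total: 11.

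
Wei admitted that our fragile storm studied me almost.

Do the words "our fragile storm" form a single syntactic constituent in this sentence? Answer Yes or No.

The sequence corresponds to a single NP node — the noun phrase "our fragile storm".

Yes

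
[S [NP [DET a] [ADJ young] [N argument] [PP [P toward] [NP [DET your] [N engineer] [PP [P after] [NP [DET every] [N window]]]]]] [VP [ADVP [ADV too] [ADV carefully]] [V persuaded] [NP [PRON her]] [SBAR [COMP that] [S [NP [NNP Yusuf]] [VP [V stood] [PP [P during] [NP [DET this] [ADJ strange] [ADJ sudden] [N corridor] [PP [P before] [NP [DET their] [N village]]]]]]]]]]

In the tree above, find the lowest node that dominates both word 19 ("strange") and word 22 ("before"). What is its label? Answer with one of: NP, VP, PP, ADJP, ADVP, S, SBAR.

Both words fall inside [NP this strange sudden corridor before their village] (words 18–24), and no smaller constituent contains them both. Label: NP.

NP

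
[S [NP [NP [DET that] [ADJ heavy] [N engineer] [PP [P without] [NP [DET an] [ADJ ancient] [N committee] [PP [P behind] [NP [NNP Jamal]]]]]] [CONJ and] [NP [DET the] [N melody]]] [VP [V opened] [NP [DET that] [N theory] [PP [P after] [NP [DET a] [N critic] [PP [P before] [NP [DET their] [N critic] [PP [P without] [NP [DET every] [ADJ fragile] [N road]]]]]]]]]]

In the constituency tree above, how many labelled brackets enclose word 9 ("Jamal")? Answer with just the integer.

8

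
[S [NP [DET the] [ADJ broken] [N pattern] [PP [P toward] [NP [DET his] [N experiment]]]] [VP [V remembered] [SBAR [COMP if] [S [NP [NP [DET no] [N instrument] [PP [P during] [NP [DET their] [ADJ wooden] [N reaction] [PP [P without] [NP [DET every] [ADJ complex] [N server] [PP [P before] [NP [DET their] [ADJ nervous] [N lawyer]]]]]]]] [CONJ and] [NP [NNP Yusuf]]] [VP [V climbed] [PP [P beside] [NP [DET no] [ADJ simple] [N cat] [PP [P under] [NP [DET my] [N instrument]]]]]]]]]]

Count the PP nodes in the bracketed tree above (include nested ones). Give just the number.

6

Scanning left to right, an opening `[PP` appears at word positions 4, 11, 15, 19, 26, 30 — 6 in total.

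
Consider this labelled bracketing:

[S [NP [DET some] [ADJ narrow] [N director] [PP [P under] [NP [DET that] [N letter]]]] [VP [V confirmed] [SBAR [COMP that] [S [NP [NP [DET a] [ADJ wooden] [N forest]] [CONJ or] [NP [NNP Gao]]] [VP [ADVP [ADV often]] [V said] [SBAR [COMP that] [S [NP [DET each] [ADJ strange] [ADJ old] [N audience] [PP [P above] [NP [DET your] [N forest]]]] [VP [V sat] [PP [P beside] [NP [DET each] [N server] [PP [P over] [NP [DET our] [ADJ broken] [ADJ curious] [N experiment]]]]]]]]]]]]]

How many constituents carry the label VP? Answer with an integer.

3

The VP constituents are: [VP confirmed that a wooden forest or Gao often said that each strange old audience above your forest sat beside each server over our broken curious experiment]; [VP often said that each strange old audience above your forest sat beside each server over our broken curious experiment]; [VP sat beside each server over our broken curious experiment]. Total: 3.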